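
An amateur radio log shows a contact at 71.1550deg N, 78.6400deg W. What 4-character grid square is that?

Offset from 180°W / 90°S: lon 101.36°, lat 161.16°.
Field: 101.36/20 → 5 → F, 161.16/10 → 16 → Q; chars FQ.
Square: 1.36/2 → 0, 1.16/1 → 1; chars 01.

FQ01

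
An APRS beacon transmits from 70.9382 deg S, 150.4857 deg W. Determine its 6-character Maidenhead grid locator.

BB49sb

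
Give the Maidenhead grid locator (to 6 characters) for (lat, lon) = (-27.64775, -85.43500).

EG72gi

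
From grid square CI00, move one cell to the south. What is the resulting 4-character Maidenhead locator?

CH09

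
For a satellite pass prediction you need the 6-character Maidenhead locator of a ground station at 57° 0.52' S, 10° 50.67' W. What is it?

Add 180° to longitude and 90° to latitude: 169.1555, 32.9913.
Field (20°×10°, letters A–R): 169.1555/20 → 8 → I, 32.9913/10 → 3 → D; chars ID.
Square (2°×1°, digits 0–9): 9.1555/2 → 4, 2.9913/1 → 2; chars 42.
Subsquare (5′×2.5′, letters a–x): 1.1555/0.0833333 → 13 → n, 0.9913/0.0416667 → 23 → x; chars nx.

ID42nx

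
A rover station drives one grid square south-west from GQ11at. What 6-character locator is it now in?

GQ01xs

Longitude subsquare a = 0; −1 → -1, wraps to 23 = x, carry into square.
Longitude square 1; −1 → 0.
Latitude subsquare t = 19; −1 → 18 = s.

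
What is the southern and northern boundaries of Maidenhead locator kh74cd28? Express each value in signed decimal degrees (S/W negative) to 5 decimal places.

Field K=10, H=7: +10·20° lon, +7·10° lat → SW at lon 20°, lat -20°.
Square 7, 4: +7·2° lon, +4·1° lat → SW at lon 34°, lat -16°.
Subsquare c=2, d=3: +2·0.0833333° lon, +3·0.0416667° lat → SW at lon 34.1667°, lat -15.875°.
Extended square 2, 8: +2·0.00833333° lon, +8·0.00416667° lat → SW at lon 34.1833°, lat -15.8417°.
Cell spans 0.00833333° lon × 0.00416667° lat.
south -15.84167, north -15.83750.

-15.84167, -15.83750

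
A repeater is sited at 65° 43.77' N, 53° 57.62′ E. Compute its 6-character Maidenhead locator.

LP65xr

Offset from 180°W / 90°S: lon 233.9603°, lat 155.7295°.
Field: 233.9603/20 → 11 → L, 155.7295/10 → 15 → P; chars LP.
Square: 13.9603/2 → 6, 5.7295/1 → 5; chars 65.
Subsquare: 1.9603/0.0833333 → 23 → x, 0.7295/0.0416667 → 17 → r; chars xr.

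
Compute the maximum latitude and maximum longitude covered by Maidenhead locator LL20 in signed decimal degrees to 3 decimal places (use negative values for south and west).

Field L=11, L=11: +11·20° lon, +11·10° lat → SW at lon 40°, lat 20°.
Square 2, 0: +2·2° lon, +0·1° lat → SW at lon 44°, lat 20°.
Cell spans 2° lon × 1° lat. NE corner is SW corner plus one full cell.
latitude 21.000, longitude 46.000.

21.000, 46.000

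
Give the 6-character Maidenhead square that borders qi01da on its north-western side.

Longitude subsquare d = 3; −1 → 2 = c.
Latitude subsquare a = 0; +1 → 1 = b.

QI01cb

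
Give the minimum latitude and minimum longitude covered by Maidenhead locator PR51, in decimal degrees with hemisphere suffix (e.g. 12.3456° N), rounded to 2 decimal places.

81.00° N, 130.00° E

Field P=15, R=17: +15·20° lon, +17·10° lat → SW at lon 120°, lat 80°.
Square 5, 1: +5·2° lon, +1·1° lat → SW at lon 130°, lat 81°.
latitude 81.00° N, longitude 130.00° E.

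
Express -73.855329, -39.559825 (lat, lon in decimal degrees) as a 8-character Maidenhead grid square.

HB06fd24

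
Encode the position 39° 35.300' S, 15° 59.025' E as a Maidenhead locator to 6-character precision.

JF70xj

Offset from 180°W / 90°S: lon 195.9837°, lat 50.4117°.
Field: 195.9837/20 → 9 → J, 50.4117/10 → 5 → F; chars JF.
Square: 15.9837/2 → 7, 0.4117/1 → 0; chars 70.
Subsquare: 1.9837/0.0833333 → 23 → x, 0.4117/0.0416667 → 9 → j; chars xj.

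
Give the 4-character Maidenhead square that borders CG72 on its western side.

CG62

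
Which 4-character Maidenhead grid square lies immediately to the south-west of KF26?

KF15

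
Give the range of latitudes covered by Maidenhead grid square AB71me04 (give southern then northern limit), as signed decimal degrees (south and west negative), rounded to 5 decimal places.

-78.81667, -78.81250

Field A=0, B=1: +0·20° lon, +1·10° lat → SW at lon -180°, lat -80°.
Square 7, 1: +7·2° lon, +1·1° lat → SW at lon -166°, lat -79°.
Subsquare m=12, e=4: +12·0.0833333° lon, +4·0.0416667° lat → SW at lon -165°, lat -78.8333°.
Extended square 0, 4: +0·0.00833333° lon, +4·0.00416667° lat → SW at lon -165°, lat -78.8167°.
Cell spans 0.00833333° lon × 0.00416667° lat.
south -78.81667, north -78.81250.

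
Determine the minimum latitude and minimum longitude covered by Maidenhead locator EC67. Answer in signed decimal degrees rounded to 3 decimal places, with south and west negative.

-63.000, -88.000

Field E=4, C=2: +4·20° lon, +2·10° lat → SW at lon -100°, lat -70°.
Square 6, 7: +6·2° lon, +7·1° lat → SW at lon -88°, lat -63°.
latitude -63.000, longitude -88.000.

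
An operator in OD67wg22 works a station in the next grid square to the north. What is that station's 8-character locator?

OD67wg23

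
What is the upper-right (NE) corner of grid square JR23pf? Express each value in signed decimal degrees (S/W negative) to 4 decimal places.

83.2500, 5.3333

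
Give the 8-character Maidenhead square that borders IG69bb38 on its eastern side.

Longitude extended square 3; +1 → 4.
The latitude characters are unchanged.

IG69bb48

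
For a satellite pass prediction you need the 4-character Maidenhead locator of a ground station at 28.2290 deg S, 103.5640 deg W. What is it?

Offset from 180°W / 90°S: lon 76.44°, lat 61.77°.
Field: 76.44/20 → 3 → D, 61.77/10 → 6 → G; chars DG.
Square: 16.44/2 → 8, 1.77/1 → 1; chars 81.

DG81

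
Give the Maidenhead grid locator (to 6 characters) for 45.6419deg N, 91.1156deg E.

Add 180° to longitude and 90° to latitude: 271.1156, 135.6419.
Field: 271.1156/20 → 13 → N, 135.6419/10 → 13 → N; chars NN.
Square: 11.1156/2 → 5, 5.6419/1 → 5; chars 55.
Subsquare: 1.1156/0.0833333 → 13 → n, 0.6419/0.0416667 → 15 → p; chars np.

NN55np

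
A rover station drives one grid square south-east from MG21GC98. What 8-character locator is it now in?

Longitude extended square 9; +1 → 10, wraps to 0, carry into subsquare.
Longitude subsquare g = 6; +1 → 7 = h.
Latitude extended square 8; −1 → 7.

MG21hc07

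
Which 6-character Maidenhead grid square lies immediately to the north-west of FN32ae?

Longitude subsquare a = 0; −1 → -1, wraps to 23 = x, carry into square.
Longitude square 3; −1 → 2.
Latitude subsquare e = 4; +1 → 5 = f.

FN22xf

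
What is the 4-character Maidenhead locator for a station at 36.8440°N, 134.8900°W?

Add 180° to longitude and 90° to latitude: 45.11, 126.84.
Field (20°×10°, letters A–R): lon ⌊45.11/20⌋ = 2 → C; lat ⌊126.84/10⌋ = 12 → M.
Square (2°×1°, digits 0–9): lon ⌊5.11/2⌋ = 2; lat ⌊6.84/1⌋ = 6.

CM26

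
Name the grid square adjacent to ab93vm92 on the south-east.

AB93wm01

Longitude extended square 9; +1 → 10, wraps to 0, carry into subsquare.
Longitude subsquare v = 21; +1 → 22 = w.
Latitude extended square 2; −1 → 1.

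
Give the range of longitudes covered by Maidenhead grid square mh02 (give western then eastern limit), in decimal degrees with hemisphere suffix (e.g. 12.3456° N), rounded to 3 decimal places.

60.000° E, 62.000° E

Field M=12, H=7: +12·20° lon, +7·10° lat → SW at lon 60°, lat -20°.
Square 0, 2: +0·2° lon, +2·1° lat → SW at lon 60°, lat -18°.
Cell spans 2° lon × 1° lat.
west 60.000° E, east 62.000° E.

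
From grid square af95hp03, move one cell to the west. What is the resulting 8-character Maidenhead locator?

AF95gp93

Longitude extended square 0; −1 → -1, wraps to 9, carry into subsquare.
Longitude subsquare h = 7; −1 → 6 = g.
The latitude characters are unchanged.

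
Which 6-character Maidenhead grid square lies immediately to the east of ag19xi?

AG29ai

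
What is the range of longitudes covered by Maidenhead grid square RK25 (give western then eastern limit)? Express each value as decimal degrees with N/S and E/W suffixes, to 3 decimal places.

164.000° E, 166.000° E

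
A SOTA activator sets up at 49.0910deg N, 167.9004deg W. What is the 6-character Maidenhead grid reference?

Add 180° to longitude and 90° to latitude: 12.0996, 139.0910.
Field: 12.0996/20 → 0 → A, 139.0910/10 → 13 → N; chars AN.
Square: 12.0996/2 → 6, 9.0910/1 → 9; chars 69.
Subsquare: 0.0996/0.0833333 → 1 → b, 0.0910/0.0416667 → 2 → c; chars bc.

AN69bc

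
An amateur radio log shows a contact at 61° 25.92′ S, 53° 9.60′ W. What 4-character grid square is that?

Add 180° to longitude and 90° to latitude: 126.84, 28.57.
Field: 126.84/20 → 6 → G, 28.57/10 → 2 → C; chars GC.
Square: 6.84/2 → 3, 8.57/1 → 8; chars 38.

GC38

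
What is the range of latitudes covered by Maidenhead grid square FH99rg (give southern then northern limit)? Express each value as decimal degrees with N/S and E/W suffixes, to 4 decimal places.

Field F=5, H=7: +5·20° lon, +7·10° lat → SW at lon -80°, lat -20°.
Square 9, 9: +9·2° lon, +9·1° lat → SW at lon -62°, lat -11°.
Subsquare r=17, g=6: +17·0.0833333° lon, +6·0.0416667° lat → SW at lon -60.5833°, lat -10.75°.
Cell spans 0.0833333° lon × 0.0416667° lat.
south 10.7500° S, north 10.7083° S.

10.7500° S, 10.7083° S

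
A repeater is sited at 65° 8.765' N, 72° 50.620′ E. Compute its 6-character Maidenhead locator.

Offset from 180°W / 90°S: lon 252.8437°, lat 155.1461°.
Field: lon ⌊252.8437/20⌋ = 12 → M; lat ⌊155.1461/10⌋ = 15 → P.
Square: lon ⌊12.8437/2⌋ = 6; lat ⌊5.1461/1⌋ = 5.
Subsquare: lon ⌊0.8437/0.0833333⌋ = 10 → k; lat ⌊0.1461/0.0416667⌋ = 3 → d.

MP65kd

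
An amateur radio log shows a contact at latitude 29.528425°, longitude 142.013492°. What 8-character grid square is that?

QL19am16

Offset from 180°W / 90°S: lon 322.01349°, lat 119.52842°.
Field: lon ⌊322.01349/20⌋ = 16 → Q; lat ⌊119.52842/10⌋ = 11 → L.
Square: lon ⌊2.01349/2⌋ = 1; lat ⌊9.52842/1⌋ = 9.
Subsquare: lon ⌊0.01349/0.0833333⌋ = 0 → a; lat ⌊0.52842/0.0416667⌋ = 12 → m.
Extended square: lon ⌊0.01349/0.00833333⌋ = 1; lat ⌊0.02842/0.00416667⌋ = 6.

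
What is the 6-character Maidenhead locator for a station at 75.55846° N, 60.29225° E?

MQ05dn

Add 180° to longitude and 90° to latitude: 240.2922, 165.5585.
Field (20°×10°, letters A–R): lon ⌊240.2922/20⌋ = 12 → M; lat ⌊165.5585/10⌋ = 16 → Q.
Square (2°×1°, digits 0–9): lon ⌊0.2922/2⌋ = 0; lat ⌊5.5585/1⌋ = 5.
Subsquare (5′×2.5′, letters a–x): lon ⌊0.2922/0.0833333⌋ = 3 → d; lat ⌊0.5585/0.0416667⌋ = 13 → n.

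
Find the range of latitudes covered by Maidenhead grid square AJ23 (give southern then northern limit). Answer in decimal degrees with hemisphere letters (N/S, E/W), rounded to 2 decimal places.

Field A=0, J=9: +0·20° lon, +9·10° lat → SW at lon -180°, lat 0°.
Square 2, 3: +2·2° lon, +3·1° lat → SW at lon -176°, lat 3°.
Cell spans 2° lon × 1° lat.
south 3.00° N, north 4.00° N.

3.00° N, 4.00° N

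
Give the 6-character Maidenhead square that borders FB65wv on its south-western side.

FB65vu

Longitude subsquare w = 22; −1 → 21 = v.
Latitude subsquare v = 21; −1 → 20 = u.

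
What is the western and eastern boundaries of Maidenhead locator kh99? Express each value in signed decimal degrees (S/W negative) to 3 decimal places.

38.000, 40.000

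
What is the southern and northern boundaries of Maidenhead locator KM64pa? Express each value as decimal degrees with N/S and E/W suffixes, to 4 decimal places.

34.0000° N, 34.0417° N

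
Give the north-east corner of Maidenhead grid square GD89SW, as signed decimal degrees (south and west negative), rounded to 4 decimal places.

-50.0417, -42.4167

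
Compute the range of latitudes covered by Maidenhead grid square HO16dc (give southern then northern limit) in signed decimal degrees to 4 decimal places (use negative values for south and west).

Field H=7, O=14: +7·20° lon, +14·10° lat → SW at lon -40°, lat 50°.
Square 1, 6: +1·2° lon, +6·1° lat → SW at lon -38°, lat 56°.
Subsquare d=3, c=2: +3·0.0833333° lon, +2·0.0416667° lat → SW at lon -37.75°, lat 56.0833°.
Cell spans 0.0833333° lon × 0.0416667° lat.
south 56.0833, north 56.1250.

56.0833, 56.1250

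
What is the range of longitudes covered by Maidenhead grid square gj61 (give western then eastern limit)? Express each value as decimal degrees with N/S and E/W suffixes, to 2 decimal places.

48.00° W, 46.00° W

Field G=6, J=9: +6·20° lon, +9·10° lat → SW at lon -60°, lat 0°.
Square 6, 1: +6·2° lon, +1·1° lat → SW at lon -48°, lat 1°.
Cell spans 2° lon × 1° lat.
west 48.00° W, east 46.00° W.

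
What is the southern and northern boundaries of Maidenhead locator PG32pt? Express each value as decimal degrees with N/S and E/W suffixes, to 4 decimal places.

27.2083° S, 27.1667° S

Field P=15, G=6: +15·20° lon, +6·10° lat → SW at lon 120°, lat -30°.
Square 3, 2: +3·2° lon, +2·1° lat → SW at lon 126°, lat -28°.
Subsquare p=15, t=19: +15·0.0833333° lon, +19·0.0416667° lat → SW at lon 127.25°, lat -27.2083°.
Cell spans 0.0833333° lon × 0.0416667° lat.
south 27.2083° S, north 27.1667° S.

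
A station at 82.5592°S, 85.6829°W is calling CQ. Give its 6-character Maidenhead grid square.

EA77dk

Shift to the Maidenhead origin (180°W, 90°S): lon 94.3171, lat 7.4408.
Field: lon ⌊94.3171/20⌋ = 4 → E; lat ⌊7.4408/10⌋ = 0 → A.
Square: lon ⌊14.3171/2⌋ = 7; lat ⌊7.4408/1⌋ = 7.
Subsquare: lon ⌊0.3171/0.0833333⌋ = 3 → d; lat ⌊0.4408/0.0416667⌋ = 10 → k.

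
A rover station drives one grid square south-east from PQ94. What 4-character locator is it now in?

QQ03

Longitude square 9; +1 → 10, wraps to 0, carry into field.
Longitude field P = 15; +1 → 16 = Q.
Latitude square 4; −1 → 3.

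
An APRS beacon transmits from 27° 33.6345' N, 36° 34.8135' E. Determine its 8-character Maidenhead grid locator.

KL87gn94

Shift to the Maidenhead origin (180°W, 90°S): lon 216.58022, lat 117.56058.
Field: lon ⌊216.58022/20⌋ = 10 → K; lat ⌊117.56058/10⌋ = 11 → L.
Square: lon ⌊16.58022/2⌋ = 8; lat ⌊7.56058/1⌋ = 7.
Subsquare: lon ⌊0.58022/0.0833333⌋ = 6 → g; lat ⌊0.56058/0.0416667⌋ = 13 → n.
Extended square: lon ⌊0.08022/0.00833333⌋ = 9; lat ⌊0.01891/0.00416667⌋ = 4.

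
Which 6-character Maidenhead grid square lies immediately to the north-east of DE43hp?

DE43iq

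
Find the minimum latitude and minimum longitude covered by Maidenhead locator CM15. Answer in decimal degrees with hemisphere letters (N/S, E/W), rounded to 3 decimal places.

Field C=2, M=12: +2·20° lon, +12·10° lat → SW at lon -140°, lat 30°.
Square 1, 5: +1·2° lon, +5·1° lat → SW at lon -138°, lat 35°.
latitude 35.000° N, longitude 138.000° W.

35.000° N, 138.000° W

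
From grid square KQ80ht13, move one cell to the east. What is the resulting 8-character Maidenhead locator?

KQ80ht23

Longitude extended square 1; +1 → 2.
The latitude characters are unchanged.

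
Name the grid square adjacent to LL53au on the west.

LL43xu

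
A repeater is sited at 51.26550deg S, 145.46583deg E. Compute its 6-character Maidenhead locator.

QD28rr

Offset from 180°W / 90°S: lon 325.4658°, lat 38.7345°.
Field: lon ⌊325.4658/20⌋ = 16 → Q; lat ⌊38.7345/10⌋ = 3 → D.
Square: lon ⌊5.4658/2⌋ = 2; lat ⌊8.7345/1⌋ = 8.
Subsquare: lon ⌊1.4658/0.0833333⌋ = 17 → r; lat ⌊0.7345/0.0416667⌋ = 17 → r.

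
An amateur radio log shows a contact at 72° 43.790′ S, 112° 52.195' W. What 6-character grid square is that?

DB37ng

Add 180° to longitude and 90° to latitude: 67.1301, 17.2702.
Field (20°×10°, letters A–R): lon ⌊67.1301/20⌋ = 3 → D; lat ⌊17.2702/10⌋ = 1 → B.
Square (2°×1°, digits 0–9): lon ⌊7.1301/2⌋ = 3; lat ⌊7.2702/1⌋ = 7.
Subsquare (5′×2.5′, letters a–x): lon ⌊1.1301/0.0833333⌋ = 13 → n; lat ⌊0.2702/0.0416667⌋ = 6 → g.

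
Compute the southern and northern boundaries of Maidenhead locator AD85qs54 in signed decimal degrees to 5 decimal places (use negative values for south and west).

-54.23333, -54.22917

Field A=0, D=3: +0·20° lon, +3·10° lat → SW at lon -180°, lat -60°.
Square 8, 5: +8·2° lon, +5·1° lat → SW at lon -164°, lat -55°.
Subsquare q=16, s=18: +16·0.0833333° lon, +18·0.0416667° lat → SW at lon -162.667°, lat -54.25°.
Extended square 5, 4: +5·0.00833333° lon, +4·0.00416667° lat → SW at lon -162.625°, lat -54.2333°.
Cell spans 0.00833333° lon × 0.00416667° lat.
south -54.23333, north -54.22917.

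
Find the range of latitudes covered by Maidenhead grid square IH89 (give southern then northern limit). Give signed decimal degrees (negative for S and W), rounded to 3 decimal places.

Field I=8, H=7: +8·20° lon, +7·10° lat → SW at lon -20°, lat -20°.
Square 8, 9: +8·2° lon, +9·1° lat → SW at lon -4°, lat -11°.
Cell spans 2° lon × 1° lat.
south -11.000, north -10.000.

-11.000, -10.000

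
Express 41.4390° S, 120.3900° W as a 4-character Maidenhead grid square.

Shift to the Maidenhead origin (180°W, 90°S): lon 59.61, lat 48.56.
Field (20°×10°, letters A–R): 59.61/20 → 2 → C, 48.56/10 → 4 → E; chars CE.
Square (2°×1°, digits 0–9): 19.61/2 → 9, 8.56/1 → 8; chars 98.

CE98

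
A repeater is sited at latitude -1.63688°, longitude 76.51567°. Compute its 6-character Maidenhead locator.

Shift to the Maidenhead origin (180°W, 90°S): lon 256.5157, lat 88.3631.
Field (20°×10°, letters A–R): lon ⌊256.5157/20⌋ = 12 → M; lat ⌊88.3631/10⌋ = 8 → I.
Square (2°×1°, digits 0–9): lon ⌊16.5157/2⌋ = 8; lat ⌊8.3631/1⌋ = 8.
Subsquare (5′×2.5′, letters a–x): lon ⌊0.5157/0.0833333⌋ = 6 → g; lat ⌊0.3631/0.0416667⌋ = 8 → i.

MI88gi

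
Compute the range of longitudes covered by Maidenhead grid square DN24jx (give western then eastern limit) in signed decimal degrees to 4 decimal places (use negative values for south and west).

-115.2500, -115.1667

Field D=3, N=13: +3·20° lon, +13·10° lat → SW at lon -120°, lat 40°.
Square 2, 4: +2·2° lon, +4·1° lat → SW at lon -116°, lat 44°.
Subsquare j=9, x=23: +9·0.0833333° lon, +23·0.0416667° lat → SW at lon -115.25°, lat 44.9583°.
Cell spans 0.0833333° lon × 0.0416667° lat.
west -115.2500, east -115.1667.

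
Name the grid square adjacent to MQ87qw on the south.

MQ87qv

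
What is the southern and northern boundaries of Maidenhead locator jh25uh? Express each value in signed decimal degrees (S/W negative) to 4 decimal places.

-14.7083, -14.6667

Field J=9, H=7: +9·20° lon, +7·10° lat → SW at lon 0°, lat -20°.
Square 2, 5: +2·2° lon, +5·1° lat → SW at lon 4°, lat -15°.
Subsquare u=20, h=7: +20·0.0833333° lon, +7·0.0416667° lat → SW at lon 5.66667°, lat -14.7083°.
Cell spans 0.0833333° lon × 0.0416667° lat.
south -14.7083, north -14.6667.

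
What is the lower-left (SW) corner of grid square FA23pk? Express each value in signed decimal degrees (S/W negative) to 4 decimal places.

Field F=5, A=0: +5·20° lon, +0·10° lat → SW at lon -80°, lat -90°.
Square 2, 3: +2·2° lon, +3·1° lat → SW at lon -76°, lat -87°.
Subsquare p=15, k=10: +15·0.0833333° lon, +10·0.0416667° lat → SW at lon -74.75°, lat -86.5833°.
latitude -86.5833, longitude -74.7500.

-86.5833, -74.7500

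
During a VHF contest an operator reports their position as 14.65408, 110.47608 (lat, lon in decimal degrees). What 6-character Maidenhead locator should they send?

Shift to the Maidenhead origin (180°W, 90°S): lon 290.4761, lat 104.6541.
Field: 290.4761/20 → 14 → O, 104.6541/10 → 10 → K; chars OK.
Square: 10.4761/2 → 5, 4.6541/1 → 4; chars 54.
Subsquare: 0.4761/0.0833333 → 5 → f, 0.6541/0.0416667 → 15 → p; chars fp.

OK54fp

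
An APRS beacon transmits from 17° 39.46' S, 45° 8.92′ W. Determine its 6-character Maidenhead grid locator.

GH72ki

Shift to the Maidenhead origin (180°W, 90°S): lon 134.8513, lat 72.3423.
Field: lon ⌊134.8513/20⌋ = 6 → G; lat ⌊72.3423/10⌋ = 7 → H.
Square: lon ⌊14.8513/2⌋ = 7; lat ⌊2.3423/1⌋ = 2.
Subsquare: lon ⌊0.8513/0.0833333⌋ = 10 → k; lat ⌊0.3423/0.0416667⌋ = 8 → i.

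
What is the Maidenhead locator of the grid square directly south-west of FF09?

EF98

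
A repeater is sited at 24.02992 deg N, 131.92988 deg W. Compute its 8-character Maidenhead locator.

Shift to the Maidenhead origin (180°W, 90°S): lon 48.07012, lat 114.02992.
Field (20°×10°, letters A–R): 48.07012/20 → 2 → C, 114.02992/10 → 11 → L; chars CL.
Square (2°×1°, digits 0–9): 8.07012/2 → 4, 4.02992/1 → 4; chars 44.
Subsquare (5′×2.5′, letters a–x): 0.07012/0.0833333 → 0 → a, 0.02992/0.0416667 → 0 → a; chars aa.
Extended square (30″×15″, digits 0–9): 0.07012/0.00833333 → 8, 0.02992/0.00416667 → 7; chars 87.

CL44aa87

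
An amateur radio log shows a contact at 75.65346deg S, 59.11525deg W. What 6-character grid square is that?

Add 180° to longitude and 90° to latitude: 120.8847, 14.3465.
Field (20°×10°, letters A–R): lon ⌊120.8847/20⌋ = 6 → G; lat ⌊14.3465/10⌋ = 1 → B.
Square (2°×1°, digits 0–9): lon ⌊0.8847/2⌋ = 0; lat ⌊4.3465/1⌋ = 4.
Subsquare (5′×2.5′, letters a–x): lon ⌊0.8847/0.0833333⌋ = 10 → k; lat ⌊0.3465/0.0416667⌋ = 8 → i.

GB04ki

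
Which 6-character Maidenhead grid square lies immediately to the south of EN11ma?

Latitude subsquare a = 0; −1 → -1, wraps to 23 = x, carry into square.
Latitude square 1; −1 → 0.
The longitude characters are unchanged.

EN10mx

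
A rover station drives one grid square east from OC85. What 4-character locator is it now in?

Longitude square 8; +1 → 9.
The latitude characters are unchanged.

OC95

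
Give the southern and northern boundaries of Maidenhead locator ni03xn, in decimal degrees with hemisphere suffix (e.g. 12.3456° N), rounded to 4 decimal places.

Field N=13, I=8: +13·20° lon, +8·10° lat → SW at lon 80°, lat -10°.
Square 0, 3: +0·2° lon, +3·1° lat → SW at lon 80°, lat -7°.
Subsquare x=23, n=13: +23·0.0833333° lon, +13·0.0416667° lat → SW at lon 81.9167°, lat -6.45833°.
Cell spans 0.0833333° lon × 0.0416667° lat.
south 6.4583° S, north 6.4167° S.

6.4583° S, 6.4167° S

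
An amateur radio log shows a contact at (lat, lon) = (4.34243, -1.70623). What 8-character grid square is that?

Shift to the Maidenhead origin (180°W, 90°S): lon 178.29377, lat 94.34243.
Field: 178.29377/20 → 8 → I, 94.34243/10 → 9 → J; chars IJ.
Square: 18.29377/2 → 9, 4.34243/1 → 4; chars 94.
Subsquare: 0.29377/0.0833333 → 3 → d, 0.34243/0.0416667 → 8 → i; chars di.
Extended square: 0.04377/0.00833333 → 5, 0.00910/0.00416667 → 2; chars 52.

IJ94di52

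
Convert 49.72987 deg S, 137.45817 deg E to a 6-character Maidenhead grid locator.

PE80rg

Shift to the Maidenhead origin (180°W, 90°S): lon 317.4582, lat 40.2701.
Field: lon ⌊317.4582/20⌋ = 15 → P; lat ⌊40.2701/10⌋ = 4 → E.
Square: lon ⌊17.4582/2⌋ = 8; lat ⌊0.2701/1⌋ = 0.
Subsquare: lon ⌊1.4582/0.0833333⌋ = 17 → r; lat ⌊0.2701/0.0416667⌋ = 6 → g.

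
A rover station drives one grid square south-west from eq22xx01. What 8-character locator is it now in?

Longitude extended square 0; −1 → -1, wraps to 9, carry into subsquare.
Longitude subsquare x = 23; −1 → 22 = w.
Latitude extended square 1; −1 → 0.

EQ22wx90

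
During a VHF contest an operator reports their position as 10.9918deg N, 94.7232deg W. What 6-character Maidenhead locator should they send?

Add 180° to longitude and 90° to latitude: 85.2768, 100.9918.
Field: lon ⌊85.2768/20⌋ = 4 → E; lat ⌊100.9918/10⌋ = 10 → K.
Square: lon ⌊5.2768/2⌋ = 2; lat ⌊0.9918/1⌋ = 0.
Subsquare: lon ⌊1.2768/0.0833333⌋ = 15 → p; lat ⌊0.9918/0.0416667⌋ = 23 → x.

EK20px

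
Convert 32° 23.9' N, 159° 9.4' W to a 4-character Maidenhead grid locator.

Shift to the Maidenhead origin (180°W, 90°S): lon 20.84, lat 122.40.
Field: lon ⌊20.84/20⌋ = 1 → B; lat ⌊122.40/10⌋ = 12 → M.
Square: lon ⌊0.84/2⌋ = 0; lat ⌊2.40/1⌋ = 2.

BM02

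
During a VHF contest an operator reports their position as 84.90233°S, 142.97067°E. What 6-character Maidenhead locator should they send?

QA15lc

Add 180° to longitude and 90° to latitude: 322.9707, 5.0977.
Field (20°×10°, letters A–R): 322.9707/20 → 16 → Q, 5.0977/10 → 0 → A; chars QA.
Square (2°×1°, digits 0–9): 2.9707/2 → 1, 5.0977/1 → 5; chars 15.
Subsquare (5′×2.5′, letters a–x): 0.9707/0.0833333 → 11 → l, 0.0977/0.0416667 → 2 → c; chars lc.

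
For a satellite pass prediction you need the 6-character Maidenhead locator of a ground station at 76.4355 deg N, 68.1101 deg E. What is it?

MQ46bk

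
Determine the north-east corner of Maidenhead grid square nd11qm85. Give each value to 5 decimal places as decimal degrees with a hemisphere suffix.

Field N=13, D=3: +13·20° lon, +3·10° lat → SW at lon 80°, lat -60°.
Square 1, 1: +1·2° lon, +1·1° lat → SW at lon 82°, lat -59°.
Subsquare q=16, m=12: +16·0.0833333° lon, +12·0.0416667° lat → SW at lon 83.3333°, lat -58.5°.
Extended square 8, 5: +8·0.00833333° lon, +5·0.00416667° lat → SW at lon 83.4°, lat -58.4792°.
Cell spans 0.00833333° lon × 0.00416667° lat. NE corner is SW corner plus one full cell.
latitude 58.47500° S, longitude 83.40833° E.

58.47500° S, 83.40833° E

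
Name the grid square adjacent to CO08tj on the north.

CO08tk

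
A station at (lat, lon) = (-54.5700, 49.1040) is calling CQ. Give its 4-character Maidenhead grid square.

LD45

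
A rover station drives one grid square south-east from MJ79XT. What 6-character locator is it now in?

Longitude subsquare x = 23; +1 → 24, wraps to 0 = a, carry into square.
Longitude square 7; +1 → 8.
Latitude subsquare t = 19; −1 → 18 = s.

MJ89as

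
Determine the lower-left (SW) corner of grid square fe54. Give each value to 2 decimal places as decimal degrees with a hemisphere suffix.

46.00° S, 70.00° W

Field F=5, E=4: +5·20° lon, +4·10° lat → SW at lon -80°, lat -50°.
Square 5, 4: +5·2° lon, +4·1° lat → SW at lon -70°, lat -46°.
latitude 46.00° S, longitude 70.00° W.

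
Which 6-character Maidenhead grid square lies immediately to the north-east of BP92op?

Longitude subsquare o = 14; +1 → 15 = p.
Latitude subsquare p = 15; +1 → 16 = q.

BP92pq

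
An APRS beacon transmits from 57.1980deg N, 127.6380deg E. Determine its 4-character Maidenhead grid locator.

Offset from 180°W / 90°S: lon 307.64°, lat 147.20°.
Field: lon ⌊307.64/20⌋ = 15 → P; lat ⌊147.20/10⌋ = 14 → O.
Square: lon ⌊7.64/2⌋ = 3; lat ⌊7.20/1⌋ = 7.

PO37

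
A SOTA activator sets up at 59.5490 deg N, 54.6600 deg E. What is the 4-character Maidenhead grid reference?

Add 180° to longitude and 90° to latitude: 234.66, 149.55.
Field: 234.66/20 → 11 → L, 149.55/10 → 14 → O; chars LO.
Square: 14.66/2 → 7, 9.55/1 → 9; chars 79.

LO79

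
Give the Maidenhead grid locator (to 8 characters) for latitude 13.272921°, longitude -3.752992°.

IK83cg95

Offset from 180°W / 90°S: lon 176.24701°, lat 103.27292°.
Field: lon ⌊176.24701/20⌋ = 8 → I; lat ⌊103.27292/10⌋ = 10 → K.
Square: lon ⌊16.24701/2⌋ = 8; lat ⌊3.27292/1⌋ = 3.
Subsquare: lon ⌊0.24701/0.0833333⌋ = 2 → c; lat ⌊0.27292/0.0416667⌋ = 6 → g.
Extended square: lon ⌊0.08034/0.00833333⌋ = 9; lat ⌊0.02292/0.00416667⌋ = 5.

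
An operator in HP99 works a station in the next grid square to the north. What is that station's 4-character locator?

HQ90

Latitude square 9; +1 → 10, wraps to 0, carry into field.
Latitude field P = 15; +1 → 16 = Q.
The longitude characters are unchanged.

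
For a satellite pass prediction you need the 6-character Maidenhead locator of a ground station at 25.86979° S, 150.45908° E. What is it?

QG54fd

Shift to the Maidenhead origin (180°W, 90°S): lon 330.4591, lat 64.1302.
Field: 330.4591/20 → 16 → Q, 64.1302/10 → 6 → G; chars QG.
Square: 10.4591/2 → 5, 4.1302/1 → 4; chars 54.
Subsquare: 0.4591/0.0833333 → 5 → f, 0.1302/0.0416667 → 3 → d; chars fd.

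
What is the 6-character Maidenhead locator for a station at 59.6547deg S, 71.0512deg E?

MD50mi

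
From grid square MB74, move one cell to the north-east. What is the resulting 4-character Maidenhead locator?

MB85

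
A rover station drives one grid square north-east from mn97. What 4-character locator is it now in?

NN08

Longitude square 9; +1 → 10, wraps to 0, carry into field.
Longitude field M = 12; +1 → 13 = N.
Latitude square 7; +1 → 8.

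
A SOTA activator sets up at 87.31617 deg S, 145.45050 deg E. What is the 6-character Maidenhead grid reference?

QA22rq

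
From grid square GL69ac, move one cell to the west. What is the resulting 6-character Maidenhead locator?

GL59xc

Longitude subsquare a = 0; −1 → -1, wraps to 23 = x, carry into square.
Longitude square 6; −1 → 5.
The latitude characters are unchanged.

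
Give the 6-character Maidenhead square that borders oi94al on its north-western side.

OI84xm

Longitude subsquare a = 0; −1 → -1, wraps to 23 = x, carry into square.
Longitude square 9; −1 → 8.
Latitude subsquare l = 11; +1 → 12 = m.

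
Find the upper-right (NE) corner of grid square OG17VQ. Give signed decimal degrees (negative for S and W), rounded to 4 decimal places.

Field O=14, G=6: +14·20° lon, +6·10° lat → SW at lon 100°, lat -30°.
Square 1, 7: +1·2° lon, +7·1° lat → SW at lon 102°, lat -23°.
Subsquare v=21, q=16: +21·0.0833333° lon, +16·0.0416667° lat → SW at lon 103.75°, lat -22.3333°.
Cell spans 0.0833333° lon × 0.0416667° lat. NE corner is SW corner plus one full cell.
latitude -22.2917, longitude 103.8333.

-22.2917, 103.8333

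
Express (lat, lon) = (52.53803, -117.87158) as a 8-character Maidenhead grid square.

DO12bm59

Offset from 180°W / 90°S: lon 62.12842°, lat 142.53803°.
Field: 62.12842/20 → 3 → D, 142.53803/10 → 14 → O; chars DO.
Square: 2.12842/2 → 1, 2.53803/1 → 2; chars 12.
Subsquare: 0.12842/0.0833333 → 1 → b, 0.53803/0.0416667 → 12 → m; chars bm.
Extended square: 0.04509/0.00833333 → 5, 0.03803/0.00416667 → 9; chars 59.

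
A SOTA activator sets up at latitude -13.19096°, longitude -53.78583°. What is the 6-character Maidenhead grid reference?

Add 180° to longitude and 90° to latitude: 126.2142, 76.8090.
Field: lon ⌊126.2142/20⌋ = 6 → G; lat ⌊76.8090/10⌋ = 7 → H.
Square: lon ⌊6.2142/2⌋ = 3; lat ⌊6.8090/1⌋ = 6.
Subsquare: lon ⌊0.2142/0.0833333⌋ = 2 → c; lat ⌊0.8090/0.0416667⌋ = 19 → t.

GH36ct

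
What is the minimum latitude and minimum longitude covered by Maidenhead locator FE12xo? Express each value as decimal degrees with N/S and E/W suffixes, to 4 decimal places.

Field F=5, E=4: +5·20° lon, +4·10° lat → SW at lon -80°, lat -50°.
Square 1, 2: +1·2° lon, +2·1° lat → SW at lon -78°, lat -48°.
Subsquare x=23, o=14: +23·0.0833333° lon, +14·0.0416667° lat → SW at lon -76.0833°, lat -47.4167°.
latitude 47.4167° S, longitude 76.0833° W.

47.4167° S, 76.0833° W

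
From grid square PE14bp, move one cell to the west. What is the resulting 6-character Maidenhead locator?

Longitude subsquare b = 1; −1 → 0 = a.
The latitude characters are unchanged.

PE14ap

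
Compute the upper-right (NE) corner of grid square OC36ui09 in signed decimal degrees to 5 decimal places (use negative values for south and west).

-63.62500, 107.67500

Field O=14, C=2: +14·20° lon, +2·10° lat → SW at lon 100°, lat -70°.
Square 3, 6: +3·2° lon, +6·1° lat → SW at lon 106°, lat -64°.
Subsquare u=20, i=8: +20·0.0833333° lon, +8·0.0416667° lat → SW at lon 107.667°, lat -63.6667°.
Extended square 0, 9: +0·0.00833333° lon, +9·0.00416667° lat → SW at lon 107.667°, lat -63.6292°.
Cell spans 0.00833333° lon × 0.00416667° lat. NE corner is SW corner plus one full cell.
latitude -63.62500, longitude 107.67500.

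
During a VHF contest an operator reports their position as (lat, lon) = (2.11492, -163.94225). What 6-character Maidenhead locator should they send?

AJ82ac

Offset from 180°W / 90°S: lon 16.0577°, lat 92.1149°.
Field: 16.0577/20 → 0 → A, 92.1149/10 → 9 → J; chars AJ.
Square: 16.0577/2 → 8, 2.1149/1 → 2; chars 82.
Subsquare: 0.0577/0.0833333 → 0 → a, 0.1149/0.0416667 → 2 → c; chars ac.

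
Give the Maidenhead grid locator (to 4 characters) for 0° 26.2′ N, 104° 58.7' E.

OJ20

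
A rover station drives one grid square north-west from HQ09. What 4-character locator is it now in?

Longitude square 0; −1 → -1, wraps to 9, carry into field.
Longitude field H = 7; −1 → 6 = G.
Latitude square 9; +1 → 10, wraps to 0, carry into field.
Latitude field Q = 16; +1 → 17 = R.

GR90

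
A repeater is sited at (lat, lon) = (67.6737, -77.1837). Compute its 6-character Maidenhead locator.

FP17jq

Add 180° to longitude and 90° to latitude: 102.8163, 157.6737.
Field: 102.8163/20 → 5 → F, 157.6737/10 → 15 → P; chars FP.
Square: 2.8163/2 → 1, 7.6737/1 → 7; chars 17.
Subsquare: 0.8163/0.0833333 → 9 → j, 0.6737/0.0416667 → 16 → q; chars jq.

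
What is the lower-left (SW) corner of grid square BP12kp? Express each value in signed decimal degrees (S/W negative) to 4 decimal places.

Field B=1, P=15: +1·20° lon, +15·10° lat → SW at lon -160°, lat 60°.
Square 1, 2: +1·2° lon, +2·1° lat → SW at lon -158°, lat 62°.
Subsquare k=10, p=15: +10·0.0833333° lon, +15·0.0416667° lat → SW at lon -157.167°, lat 62.625°.
latitude 62.6250, longitude -157.1667.

62.6250, -157.1667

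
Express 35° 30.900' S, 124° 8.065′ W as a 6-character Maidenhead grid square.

CF74wl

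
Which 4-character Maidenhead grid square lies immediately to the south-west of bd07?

AD96

Longitude square 0; −1 → -1, wraps to 9, carry into field.
Longitude field B = 1; −1 → 0 = A.
Latitude square 7; −1 → 6.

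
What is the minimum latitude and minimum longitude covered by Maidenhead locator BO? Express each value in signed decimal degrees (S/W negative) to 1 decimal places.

50.0, -160.0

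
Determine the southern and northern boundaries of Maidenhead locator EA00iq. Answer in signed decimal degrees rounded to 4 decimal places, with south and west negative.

-89.3333, -89.2917

Field E=4, A=0: +4·20° lon, +0·10° lat → SW at lon -100°, lat -90°.
Square 0, 0: +0·2° lon, +0·1° lat → SW at lon -100°, lat -90°.
Subsquare i=8, q=16: +8·0.0833333° lon, +16·0.0416667° lat → SW at lon -99.3333°, lat -89.3333°.
Cell spans 0.0833333° lon × 0.0416667° lat.
south -89.3333, north -89.2917.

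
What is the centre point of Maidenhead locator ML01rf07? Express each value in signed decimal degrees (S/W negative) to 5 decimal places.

Field M=12, L=11: +12·20° lon, +11·10° lat → SW at lon 60°, lat 20°.
Square 0, 1: +0·2° lon, +1·1° lat → SW at lon 60°, lat 21°.
Subsquare r=17, f=5: +17·0.0833333° lon, +5·0.0416667° lat → SW at lon 61.4167°, lat 21.2083°.
Extended square 0, 7: +0·0.00833333° lon, +7·0.00416667° lat → SW at lon 61.4167°, lat 21.2375°.
Cell spans 0.00833333° lon × 0.00416667° lat. Centre is SW corner plus half of each.
latitude 21.23958, longitude 61.42083.

21.23958, 61.42083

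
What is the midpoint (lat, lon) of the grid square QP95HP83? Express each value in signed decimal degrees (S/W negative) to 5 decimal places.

65.63958, 158.65417

Field Q=16, P=15: +16·20° lon, +15·10° lat → SW at lon 140°, lat 60°.
Square 9, 5: +9·2° lon, +5·1° lat → SW at lon 158°, lat 65°.
Subsquare h=7, p=15: +7·0.0833333° lon, +15·0.0416667° lat → SW at lon 158.583°, lat 65.625°.
Extended square 8, 3: +8·0.00833333° lon, +3·0.00416667° lat → SW at lon 158.65°, lat 65.6375°.
Cell spans 0.00833333° lon × 0.00416667° lat. Centre is SW corner plus half of each.
latitude 65.63958, longitude 158.65417.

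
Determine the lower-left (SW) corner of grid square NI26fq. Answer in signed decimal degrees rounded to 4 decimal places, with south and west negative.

-3.3333, 84.4167

Field N=13, I=8: +13·20° lon, +8·10° lat → SW at lon 80°, lat -10°.
Square 2, 6: +2·2° lon, +6·1° lat → SW at lon 84°, lat -4°.
Subsquare f=5, q=16: +5·0.0833333° lon, +16·0.0416667° lat → SW at lon 84.4167°, lat -3.33333°.
latitude -3.3333, longitude 84.4167.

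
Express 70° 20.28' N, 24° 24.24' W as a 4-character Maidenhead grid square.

Shift to the Maidenhead origin (180°W, 90°S): lon 155.60, lat 160.34.
Field: lon ⌊155.60/20⌋ = 7 → H; lat ⌊160.34/10⌋ = 16 → Q.
Square: lon ⌊15.60/2⌋ = 7; lat ⌊0.34/1⌋ = 0.

HQ70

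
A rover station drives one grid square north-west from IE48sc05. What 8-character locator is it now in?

Longitude extended square 0; −1 → -1, wraps to 9, carry into subsquare.
Longitude subsquare s = 18; −1 → 17 = r.
Latitude extended square 5; +1 → 6.

IE48rc96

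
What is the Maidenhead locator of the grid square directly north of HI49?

HJ40

Latitude square 9; +1 → 10, wraps to 0, carry into field.
Latitude field I = 8; +1 → 9 = J.
The longitude characters are unchanged.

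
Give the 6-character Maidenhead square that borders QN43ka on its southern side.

QN42kx

Latitude subsquare a = 0; −1 → -1, wraps to 23 = x, carry into square.
Latitude square 3; −1 → 2.
The longitude characters are unchanged.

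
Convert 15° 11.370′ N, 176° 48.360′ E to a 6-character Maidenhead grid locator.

RK85je

Shift to the Maidenhead origin (180°W, 90°S): lon 356.8060, lat 105.1895.
Field: lon ⌊356.8060/20⌋ = 17 → R; lat ⌊105.1895/10⌋ = 10 → K.
Square: lon ⌊16.8060/2⌋ = 8; lat ⌊5.1895/1⌋ = 5.
Subsquare: lon ⌊0.8060/0.0833333⌋ = 9 → j; lat ⌊0.1895/0.0416667⌋ = 4 → e.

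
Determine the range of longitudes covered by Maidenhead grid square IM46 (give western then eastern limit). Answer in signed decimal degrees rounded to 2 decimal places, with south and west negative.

Field I=8, M=12: +8·20° lon, +12·10° lat → SW at lon -20°, lat 30°.
Square 4, 6: +4·2° lon, +6·1° lat → SW at lon -12°, lat 36°.
Cell spans 2° lon × 1° lat.
west -12.00, east -10.00.

-12.00, -10.00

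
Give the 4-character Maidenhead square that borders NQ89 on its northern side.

Latitude square 9; +1 → 10, wraps to 0, carry into field.
Latitude field Q = 16; +1 → 17 = R.
The longitude characters are unchanged.

NR80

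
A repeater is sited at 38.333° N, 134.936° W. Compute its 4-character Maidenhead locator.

Offset from 180°W / 90°S: lon 45.06°, lat 128.33°.
Field: 45.06/20 → 2 → C, 128.33/10 → 12 → M; chars CM.
Square: 5.06/2 → 2, 8.33/1 → 8; chars 28.

CM28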